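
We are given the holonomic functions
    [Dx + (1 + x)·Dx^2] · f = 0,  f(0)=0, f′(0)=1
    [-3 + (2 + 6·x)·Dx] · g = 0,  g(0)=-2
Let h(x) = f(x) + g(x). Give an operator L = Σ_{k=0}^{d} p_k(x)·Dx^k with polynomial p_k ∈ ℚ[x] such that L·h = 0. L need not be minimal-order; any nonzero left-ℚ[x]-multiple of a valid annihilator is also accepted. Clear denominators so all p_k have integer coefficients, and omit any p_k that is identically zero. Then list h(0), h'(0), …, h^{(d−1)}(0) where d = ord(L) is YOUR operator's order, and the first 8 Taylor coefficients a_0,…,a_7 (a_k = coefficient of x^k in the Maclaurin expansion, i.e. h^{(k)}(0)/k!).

f: a_k = 0, 1, -1/2, 1/3, -1/4, 1/5, -1/6, 1/7, …
g: a_k = -2, -3, 9/4, -27/8, 405/64, -1701/128, 15309/512, -72171/1024, …
f+g: L₀ = lclm(L_f,L_g), ord ≤ 2+1.
L = (-15 + 9·x)·Dx + (-19 - 6·x + 45·x^2)·Dx^2 + (-2 - 2·x + 18·x^2 + 18·x^3)·Dx^3  (order 3).
h: a_k = -2, -2, 7/4, -73/24, 389/64, -8377/640, 45671/1536, -504173/7168, …
ICs: h(0) = -2, h′(0) = -2, h′′(0) = 7/2.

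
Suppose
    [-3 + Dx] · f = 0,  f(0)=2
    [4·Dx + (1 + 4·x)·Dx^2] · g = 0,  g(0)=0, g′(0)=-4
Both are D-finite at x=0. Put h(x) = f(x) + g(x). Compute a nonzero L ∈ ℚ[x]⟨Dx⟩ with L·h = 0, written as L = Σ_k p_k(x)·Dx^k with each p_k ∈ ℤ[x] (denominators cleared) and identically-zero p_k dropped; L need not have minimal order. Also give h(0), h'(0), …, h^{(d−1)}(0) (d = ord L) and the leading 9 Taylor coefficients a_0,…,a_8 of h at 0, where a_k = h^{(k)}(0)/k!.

f: a_k = 2, 6, 9, 9, 27/4, 81/20, 81/40, 243/280, 729/2240, …
g: a_k = 0, -4, 8, -64/3, 64, -1024/5, 2048/3, -16384/7, 8192, …
f+g: L₀ = lclm(L_f,L_g), ord ≤ 1+2.
L = (-132 - 144·x)·Dx + (23 - 72·x - 144·x^2)·Dx^2 + (7 + 40·x + 48·x^2)·Dx^3  (order 3).
h: a_k = 2, 2, 17, -37/3, 283/4, -803/4, 82163/120, -655117/280, 18350809/2240, …
ICs: h(0) = 2, h′(0) = 2, h′′(0) = 34.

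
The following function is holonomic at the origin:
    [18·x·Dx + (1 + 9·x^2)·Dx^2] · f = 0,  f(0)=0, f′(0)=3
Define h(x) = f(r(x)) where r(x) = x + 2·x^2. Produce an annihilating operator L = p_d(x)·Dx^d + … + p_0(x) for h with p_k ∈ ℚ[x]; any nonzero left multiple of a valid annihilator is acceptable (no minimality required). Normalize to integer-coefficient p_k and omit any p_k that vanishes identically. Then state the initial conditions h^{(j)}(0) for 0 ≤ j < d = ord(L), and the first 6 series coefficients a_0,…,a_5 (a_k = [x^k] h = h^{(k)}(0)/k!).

L = (-4 + 18·x + 144·x^2 + 432·x^3 + 432·x^4)·Dx + (1 + 4·x + 9·x^2 + 72·x^3 + 180·x^4 + 144·x^5)·Dx^2  (order 2).
h: a_k = 0, 3, 6, -9, -54, -297/5, …
ICs: h(0) = 0, h′(0) = 3.

f: a_k = 0, 3, 0, -9, 0, 243/5, …
L₀ from L_f via x↦r, Dx↦r'^{-1}Dx.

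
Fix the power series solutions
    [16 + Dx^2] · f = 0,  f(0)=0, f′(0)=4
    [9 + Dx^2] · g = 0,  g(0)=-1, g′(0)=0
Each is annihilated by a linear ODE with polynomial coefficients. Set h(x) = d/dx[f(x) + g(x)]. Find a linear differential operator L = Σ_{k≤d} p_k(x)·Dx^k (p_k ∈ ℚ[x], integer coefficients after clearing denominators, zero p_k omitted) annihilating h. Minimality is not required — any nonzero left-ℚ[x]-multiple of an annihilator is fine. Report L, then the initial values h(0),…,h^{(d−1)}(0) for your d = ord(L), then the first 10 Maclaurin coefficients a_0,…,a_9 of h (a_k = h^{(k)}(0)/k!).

L = 144 + 25·Dx^2 + Dx^4  (order 4).
h: a_k = 4, 9, -32, -27/2, 128/3, 243/40, -1024/45, -729/560, 2048/315, 729/4480, …
ICs: h(0) = 4, h′(0) = 9, h′′(0) = -64, h′′′(0) = -81.

f: a_k = 0, 4, 0, -32/3, 0, 128/15, 0, -1024/315, 0, 2048/2835, …
g: a_k = -1, 0, 9/2, 0, -27/8, 0, 81/80, 0, -729/4480, 0, …
Sum ⇒ L₀ = lclm(L_f,L_g) in ℚ(x)⟨Dx⟩.
Derive L from L₀ (diff closure).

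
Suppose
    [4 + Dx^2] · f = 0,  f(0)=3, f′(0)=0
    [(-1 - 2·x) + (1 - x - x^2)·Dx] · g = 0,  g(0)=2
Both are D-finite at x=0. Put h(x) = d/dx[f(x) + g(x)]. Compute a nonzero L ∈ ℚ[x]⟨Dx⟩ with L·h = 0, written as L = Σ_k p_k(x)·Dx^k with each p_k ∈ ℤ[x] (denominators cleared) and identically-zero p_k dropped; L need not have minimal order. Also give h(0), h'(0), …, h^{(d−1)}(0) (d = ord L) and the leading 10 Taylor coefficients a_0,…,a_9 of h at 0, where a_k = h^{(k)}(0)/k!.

f: a_k = 3, 0, -6, 0, 2, 0, -4/15, 0, 2/105, 0, …
g: a_k = 2, 2, 4, 6, 10, 16, 26, 42, 68, 110, …
L₀ := lclm(L_f,L_g); ord L₀ ≤ 2+1.
h₀' ⇒ L via d/dx closure of L₀.
L = (272 + 704·x + 880·x^2 + 400·x^3 + 320·x^4 + 144·x^5 + 48·x^6) + (-44 - 52·x + 108·x^2 + 80·x^3 + 40·x^4 + 72·x^5 + 56·x^6 + 16·x^7)·Dx + (68 + 176·x + 220·x^2 + 100·x^3 + 80·x^4 + 36·x^5 + 12·x^6)·Dx^2 + (-11 - 13·x + 27·x^2 + 20·x^3 + 10·x^4 + 18·x^5 + 14·x^6 + 4·x^7)·Dx^3  (order 3).
h: a_k = 2, -4, 18, 48, 80, 772/5, 294, 57136/105, 990, 1682092/945, …
ICs: h(0) = 2, h′(0) = -4, h′′(0) = 36.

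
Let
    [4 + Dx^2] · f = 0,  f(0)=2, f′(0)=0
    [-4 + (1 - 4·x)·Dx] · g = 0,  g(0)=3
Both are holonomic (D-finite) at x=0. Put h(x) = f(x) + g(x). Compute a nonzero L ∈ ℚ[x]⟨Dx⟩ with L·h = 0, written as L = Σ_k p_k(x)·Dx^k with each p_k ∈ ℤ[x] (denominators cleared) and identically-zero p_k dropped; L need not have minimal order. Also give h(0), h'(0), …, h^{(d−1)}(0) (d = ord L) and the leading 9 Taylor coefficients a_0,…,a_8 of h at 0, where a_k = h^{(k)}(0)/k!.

L = (-400 + 128·x - 256·x^2) + (36 - 176·x + 192·x^2 - 256·x^3)·Dx + (-100 + 32·x - 64·x^2)·Dx^2 + (9 - 44·x + 48·x^2 - 64·x^3)·Dx^3  (order 3).
h: a_k = 5, 12, 44, 192, 2308/3, 3072, 552952/45, 49152, 61931524/315, …
ICs: h(0) = 5, h′(0) = 12, h′′(0) = 88.

f: a_k = 2, 0, -4, 0, 4/3, 0, -8/45, 0, 4/315, …
g: a_k = 3, 12, 48, 192, 768, 3072, 12288, 49152, 196608, …
L₀ := lclm(L_f,L_g); ord L₀ ≤ 2+1.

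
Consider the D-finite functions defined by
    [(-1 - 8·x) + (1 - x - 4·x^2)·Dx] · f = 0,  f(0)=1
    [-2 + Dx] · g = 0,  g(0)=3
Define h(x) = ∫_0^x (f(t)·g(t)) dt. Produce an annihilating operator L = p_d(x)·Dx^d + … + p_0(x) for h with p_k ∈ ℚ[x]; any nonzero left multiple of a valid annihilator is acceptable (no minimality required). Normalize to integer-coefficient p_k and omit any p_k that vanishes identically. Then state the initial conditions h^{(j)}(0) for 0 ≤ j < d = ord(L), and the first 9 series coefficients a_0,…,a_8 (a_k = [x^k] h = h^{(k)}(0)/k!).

f: a_k = 1, 1, 5, 9, 29, 65, 181, 441, 1165, …
g: a_k = 3, 6, 6, 4, 2, 4/5, 4/15, 8/105, 2/105, …
Sym-product of L_f,L_g gives L₀ (≤ ord 1).
∫: right-multiply L₀ by Dx.
L = (3 + 6·x - 8·x^2)·Dx + (-1 + x + 4·x^2)·Dx^2  (order 2).
h: a_k = 0, 3, 9/2, 9, 67/4, 177/5, 743/10, 2473/15, 102807/280, …
ICs: h(0) = 0, h′(0) = 3.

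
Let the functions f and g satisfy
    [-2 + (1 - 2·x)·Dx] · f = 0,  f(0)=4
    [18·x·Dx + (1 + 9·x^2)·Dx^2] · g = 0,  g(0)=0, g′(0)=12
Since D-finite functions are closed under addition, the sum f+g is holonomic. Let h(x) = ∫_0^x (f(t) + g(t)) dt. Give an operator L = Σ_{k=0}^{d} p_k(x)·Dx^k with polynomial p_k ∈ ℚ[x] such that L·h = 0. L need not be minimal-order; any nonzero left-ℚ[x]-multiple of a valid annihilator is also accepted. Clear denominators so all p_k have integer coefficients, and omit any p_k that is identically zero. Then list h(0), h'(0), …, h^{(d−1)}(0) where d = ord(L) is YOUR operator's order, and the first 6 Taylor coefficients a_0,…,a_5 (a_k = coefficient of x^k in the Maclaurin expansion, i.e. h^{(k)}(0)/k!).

L = (-36 + 288·x + 972·x^2)·Dx^2 + (21 - 36·x + 9·x^2 + 972·x^3)·Dx^3 + (-2 - 5·x - 45·x^3 + 162·x^4)·Dx^4  (order 4).
h: a_k = 0, 4, 10, 16/3, -1, 64/5, …
ICs: h(0) = 0, h′(0) = 4, h′′(0) = 20, h′′′(0) = 32.

f: a_k = 4, 8, 16, 32, 64, 128, …
g: a_k = 0, 12, 0, -36, 0, 972/5, …
f+g: L₀ = lclm(L_f,L_g), ord ≤ 1+2.
Integrate: L := L₀·Dx.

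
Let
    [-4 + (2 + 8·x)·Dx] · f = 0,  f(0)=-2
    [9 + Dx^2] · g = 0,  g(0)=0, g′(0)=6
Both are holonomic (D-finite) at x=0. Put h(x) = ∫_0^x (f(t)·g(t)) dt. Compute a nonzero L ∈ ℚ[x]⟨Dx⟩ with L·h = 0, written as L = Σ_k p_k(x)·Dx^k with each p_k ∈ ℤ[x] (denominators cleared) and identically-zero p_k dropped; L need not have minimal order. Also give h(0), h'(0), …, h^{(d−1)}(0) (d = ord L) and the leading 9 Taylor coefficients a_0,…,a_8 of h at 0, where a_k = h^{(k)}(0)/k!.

L = (21 + 72·x + 144·x^2)·Dx + (-4 - 16·x)·Dx^2 + (1 + 8·x + 16·x^2)·Dx^3  (order 3).
h: a_k = 0, 0, -6, -8, 21/2, -12/5, 253/20, -1401/35, 118431/1120, …
ICs: h(0) = 0, h′(0) = 0, h′′(0) = -12.

f: a_k = -2, -4, 4, -8, 20, -56, 168, -528, 1716, …
g: a_k = 0, 6, 0, -9, 0, 81/20, 0, -243/280, 0, …
f·g: L₀ = L_f ⊗_s L_g, ord ≤ 1·2.
Integrate: L := L₀·Dx.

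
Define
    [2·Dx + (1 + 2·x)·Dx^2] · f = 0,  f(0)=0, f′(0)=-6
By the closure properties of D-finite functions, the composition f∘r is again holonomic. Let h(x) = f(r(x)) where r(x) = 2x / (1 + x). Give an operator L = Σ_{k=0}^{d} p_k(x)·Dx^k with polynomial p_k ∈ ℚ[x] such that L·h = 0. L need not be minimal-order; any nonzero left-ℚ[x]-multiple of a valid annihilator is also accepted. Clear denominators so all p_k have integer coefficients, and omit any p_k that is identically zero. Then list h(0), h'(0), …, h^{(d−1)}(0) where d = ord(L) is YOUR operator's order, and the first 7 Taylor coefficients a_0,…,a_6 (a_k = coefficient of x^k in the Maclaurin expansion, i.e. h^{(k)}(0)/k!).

L = (6 + 10·x)·Dx + (1 + 6·x + 5·x^2)·Dx^2  (order 2).
h: a_k = 0, -12, 36, -124, 468, -9372/5, 7812, …
ICs: h(0) = 0, h′(0) = -12.

f: a_k = 0, -6, 6, -8, 12, -96/5, 32, …
h₀=f(r): pull back L_f along r ⇒ L₀.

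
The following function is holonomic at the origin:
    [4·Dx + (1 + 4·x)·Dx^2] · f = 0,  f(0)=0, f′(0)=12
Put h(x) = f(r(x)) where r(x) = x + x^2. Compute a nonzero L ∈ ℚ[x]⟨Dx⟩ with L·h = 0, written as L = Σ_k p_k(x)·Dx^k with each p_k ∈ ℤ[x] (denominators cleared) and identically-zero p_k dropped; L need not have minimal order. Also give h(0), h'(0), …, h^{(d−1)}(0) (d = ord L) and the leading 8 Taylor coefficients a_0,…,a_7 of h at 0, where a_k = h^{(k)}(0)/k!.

f: a_k = 0, 12, -24, 64, -192, 3072/5, -2048, 49152/7, …
f∘r: x↦r, Dx↦Dx/r' in L_f ⇒ L₀.
L = 2·Dx + (1 + 2·x)·Dx^2  (order 2).
h: a_k = 0, 12, -12, 16, -24, 192/5, -64, 768/7, …
ICs: h(0) = 0, h′(0) = 12.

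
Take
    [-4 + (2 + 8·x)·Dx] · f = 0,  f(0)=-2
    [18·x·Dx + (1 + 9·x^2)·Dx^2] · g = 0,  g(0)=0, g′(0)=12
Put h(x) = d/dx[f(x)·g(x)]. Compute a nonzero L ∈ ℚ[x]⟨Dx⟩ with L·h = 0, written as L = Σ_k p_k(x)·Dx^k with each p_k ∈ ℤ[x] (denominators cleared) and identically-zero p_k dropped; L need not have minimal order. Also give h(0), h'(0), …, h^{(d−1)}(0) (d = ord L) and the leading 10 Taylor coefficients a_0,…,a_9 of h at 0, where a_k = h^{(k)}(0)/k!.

f: a_k = -2, -4, 4, -8, 20, -56, 168, -528, 1716, -5720, …
g: a_k = 0, 12, 0, -36, 0, 972/5, 0, -8748/7, 0, 8748, …
Product ⇒ symmetric product L₀, ord ≤ 2.
h₀' ⇒ L via d/dx closure of L₀.
L = (2 + 120·x + 150·x^2 - 648·x^3 - 324·x^4) + (7 + 70·x + 279·x^2 - 42·x^3 - 2268·x^4 - 1296·x^5)·Dx + (1 + 5·x - 2·x^2 - 27·x^3 - 147·x^4 - 648·x^5 - 432·x^6)·Dx^2  (order 2).
h: a_k = -24, -96, 360, 192, -1464, -34848/5, 160056/5, -245376/35, -255960/7, -5985888/7, …
ICs: h(0) = -24, h′(0) = -96.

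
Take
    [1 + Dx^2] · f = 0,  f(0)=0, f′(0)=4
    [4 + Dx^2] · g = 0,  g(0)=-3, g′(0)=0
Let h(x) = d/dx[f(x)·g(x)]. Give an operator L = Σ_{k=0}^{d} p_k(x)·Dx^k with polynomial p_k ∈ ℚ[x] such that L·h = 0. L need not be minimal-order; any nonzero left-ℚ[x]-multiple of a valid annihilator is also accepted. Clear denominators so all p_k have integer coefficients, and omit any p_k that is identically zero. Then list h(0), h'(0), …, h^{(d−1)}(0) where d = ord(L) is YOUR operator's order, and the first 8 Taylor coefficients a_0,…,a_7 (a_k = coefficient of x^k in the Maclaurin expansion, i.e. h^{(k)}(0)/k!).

L = 9 + 10·Dx^2 + Dx^4  (order 4).
h: a_k = -12, 0, 78, 0, -121/2, 0, 1093/60, 0, …
ICs: h(0) = -12, h′(0) = 0, h′′(0) = 156, h′′′(0) = 0.

f: a_k = 0, 4, 0, -2/3, 0, 1/30, 0, -1/1260, …
g: a_k = -3, 0, 6, 0, -2, 0, 4/15, 0, …
f·g: L₀ = L_f ⊗_s L_g, ord ≤ 2·2.
h₀' ⇒ L via d/dx closure of L₀.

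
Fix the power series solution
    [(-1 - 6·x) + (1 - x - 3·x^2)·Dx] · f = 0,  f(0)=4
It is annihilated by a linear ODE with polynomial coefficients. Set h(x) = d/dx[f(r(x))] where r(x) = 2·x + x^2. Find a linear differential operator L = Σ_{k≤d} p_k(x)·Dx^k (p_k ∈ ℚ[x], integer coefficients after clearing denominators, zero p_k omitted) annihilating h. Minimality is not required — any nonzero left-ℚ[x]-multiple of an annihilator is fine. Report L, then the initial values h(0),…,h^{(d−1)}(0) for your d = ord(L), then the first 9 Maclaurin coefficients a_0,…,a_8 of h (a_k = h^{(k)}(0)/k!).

f: a_k = 4, 4, 16, 28, 76, 160, 388, 868, 2032, …
h₀=f(r): pull back L_f along r ⇒ L₀.
Derive L from L₀ (diff closure).
L = (17 + 114·x + 597·x^2 + 1260·x^3 + 1215·x^4 + 540·x^5 + 90·x^6) + (-1 - 11·x + 21·x^2 + 211·x^3 + 405·x^4 + 333·x^5 + 126·x^6 + 18·x^7)·Dx  (order 1).
h: a_k = 8, 136, 864, 6272, 38600, 236904, 1393056, 8069216, 45912384, …
ICs: h(0) = 8.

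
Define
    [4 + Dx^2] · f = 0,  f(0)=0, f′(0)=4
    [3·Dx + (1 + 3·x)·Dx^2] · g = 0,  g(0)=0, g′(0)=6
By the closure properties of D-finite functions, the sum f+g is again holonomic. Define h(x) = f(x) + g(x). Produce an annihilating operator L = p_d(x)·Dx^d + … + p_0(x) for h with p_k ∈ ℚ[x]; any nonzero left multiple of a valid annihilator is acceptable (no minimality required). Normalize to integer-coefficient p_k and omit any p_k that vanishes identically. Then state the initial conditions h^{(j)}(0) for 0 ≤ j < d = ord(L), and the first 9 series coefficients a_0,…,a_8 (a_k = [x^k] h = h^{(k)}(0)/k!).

L = (348 + 144·x + 216·x^2)·Dx + (44 + 180·x + 216·x^2 + 216·x^3)·Dx^2 + (87 + 36·x + 54·x^2)·Dx^3 + (11 + 45·x + 54·x^2 + 54·x^3)·Dx^4  (order 4).
h: a_k = 0, 10, -9, 46/3, -81/2, 1466/15, -243, 196814/315, -6561/4, …
ICs: h(0) = 0, h′(0) = 10, h′′(0) = -18, h′′′(0) = 92.

f: a_k = 0, 4, 0, -8/3, 0, 8/15, 0, -16/315, 0, …
g: a_k = 0, 6, -9, 18, -81/2, 486/5, -243, 4374/7, -6561/4, …
h₀=f+g: left-lcm gives L₀, ord ≤ 4.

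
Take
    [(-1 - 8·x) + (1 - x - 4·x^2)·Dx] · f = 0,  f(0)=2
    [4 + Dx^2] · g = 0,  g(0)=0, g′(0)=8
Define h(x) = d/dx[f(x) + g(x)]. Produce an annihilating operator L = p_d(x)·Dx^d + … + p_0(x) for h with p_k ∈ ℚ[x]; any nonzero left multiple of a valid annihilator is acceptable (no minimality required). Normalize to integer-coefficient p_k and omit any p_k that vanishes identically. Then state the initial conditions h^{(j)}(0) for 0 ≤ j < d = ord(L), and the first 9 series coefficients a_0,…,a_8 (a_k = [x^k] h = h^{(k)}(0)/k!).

f: a_k = 2, 2, 10, 18, 58, 130, 362, 882, 2330, …
g: a_k = 0, 8, 0, -16/3, 0, 16/15, 0, -32/315, 0, …
f+g: L₀ = lclm(L_f,L_g), ord ≤ 1+2.
h₀' ⇒ L via d/dx closure of L₀.
L = (1472 + 8672·x + 38224·x^2 + 28480·x^3 + 58880·x^4 + 9216·x^5 + 12288·x^6) + (-116 - 892·x + 504·x^2 + 2312·x^3 + 5920·x^4 + 10368·x^5 + 3584·x^6 + 4096·x^7)·Dx + (368 + 2168·x + 9556·x^2 + 7120·x^3 + 14720·x^4 + 2304·x^5 + 3072·x^6)·Dx^2 + (-29 - 223·x + 126·x^2 + 578·x^3 + 1480·x^4 + 2592·x^5 + 896·x^6 + 1024·x^7)·Dx^3  (order 3).
h: a_k = 10, 20, 38, 232, 1966/3, 2172, 277798/45, 18640, 16607446/315, …
ICs: h(0) = 10, h′(0) = 20, h′′(0) = 76.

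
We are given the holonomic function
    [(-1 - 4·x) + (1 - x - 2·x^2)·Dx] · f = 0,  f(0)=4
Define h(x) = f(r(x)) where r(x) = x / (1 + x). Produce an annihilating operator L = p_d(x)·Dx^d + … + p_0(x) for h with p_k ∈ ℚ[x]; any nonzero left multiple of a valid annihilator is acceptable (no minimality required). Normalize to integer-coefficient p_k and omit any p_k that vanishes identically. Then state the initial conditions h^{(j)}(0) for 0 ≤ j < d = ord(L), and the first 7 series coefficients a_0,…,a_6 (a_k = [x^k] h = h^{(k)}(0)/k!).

f: a_k = 4, 4, 12, 20, 44, 84, 172, …
L₀ from L_f via x↦r, Dx↦r'^{-1}Dx.
L = (1 + 5·x) + (-1 - 2·x + x^2 + 2·x^3)·Dx  (order 1).
h: a_k = 4, 4, 8, 0, 16, -16, 48, …
ICs: h(0) = 4.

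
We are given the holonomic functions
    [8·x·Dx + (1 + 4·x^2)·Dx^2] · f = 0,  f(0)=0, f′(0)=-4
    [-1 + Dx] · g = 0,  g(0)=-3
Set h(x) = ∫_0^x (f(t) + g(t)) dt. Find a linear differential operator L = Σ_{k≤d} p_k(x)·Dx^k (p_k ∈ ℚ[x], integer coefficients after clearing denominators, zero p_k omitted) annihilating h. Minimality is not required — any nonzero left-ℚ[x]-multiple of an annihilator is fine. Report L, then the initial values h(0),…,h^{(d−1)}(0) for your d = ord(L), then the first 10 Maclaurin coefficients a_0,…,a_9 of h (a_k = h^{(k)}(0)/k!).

L = (8 - 8·x - 96·x^2 - 32·x^3)·Dx^2 + (-9 + 88·x^2 - 16·x^4)·Dx^3 + (1 + 8·x + 8·x^2 + 32·x^3 + 16·x^4)·Dx^4  (order 4).
h: a_k = 0, -3, -7/2, -1/2, 29/24, -1/40, -171/80, -1/1680, 8777/1920, -1/120960, …
ICs: h(0) = 0, h′(0) = -3, h′′(0) = -7, h′′′(0) = -3.

f: a_k = 0, -4, 0, 16/3, 0, -64/5, 0, 256/7, 0, -1024/9, …
g: a_k = -3, -3, -3/2, -1/2, -1/8, -1/40, -1/240, -1/1680, -1/13440, -1/120960, …
Weyl lclm of L_f,L_g ⇒ L₀ (ord ≤ 3).
∫: right-multiply L₀ by Dx.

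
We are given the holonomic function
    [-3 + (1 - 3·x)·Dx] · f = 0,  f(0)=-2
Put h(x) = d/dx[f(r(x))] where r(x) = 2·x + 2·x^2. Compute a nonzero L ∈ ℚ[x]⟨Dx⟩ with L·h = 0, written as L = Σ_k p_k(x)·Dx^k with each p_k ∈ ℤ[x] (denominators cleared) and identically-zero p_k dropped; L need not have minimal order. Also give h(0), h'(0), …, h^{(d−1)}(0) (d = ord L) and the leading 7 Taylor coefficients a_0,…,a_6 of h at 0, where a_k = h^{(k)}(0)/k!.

L = (14 + 36·x + 36·x^2) + (-1 + 4·x + 18·x^2 + 12·x^3)·Dx  (order 1).
h: a_k = -12, -168, -1728, -15840, -136080, -1122336, -8999424, …
ICs: h(0) = -12.

f: a_k = -2, -6, -18, -54, -162, -486, -1458, …
Change of var in L_f (x↦r) gives L₀.
Differentiate: ansatz ord ≤ ord L₀ ⇒ L.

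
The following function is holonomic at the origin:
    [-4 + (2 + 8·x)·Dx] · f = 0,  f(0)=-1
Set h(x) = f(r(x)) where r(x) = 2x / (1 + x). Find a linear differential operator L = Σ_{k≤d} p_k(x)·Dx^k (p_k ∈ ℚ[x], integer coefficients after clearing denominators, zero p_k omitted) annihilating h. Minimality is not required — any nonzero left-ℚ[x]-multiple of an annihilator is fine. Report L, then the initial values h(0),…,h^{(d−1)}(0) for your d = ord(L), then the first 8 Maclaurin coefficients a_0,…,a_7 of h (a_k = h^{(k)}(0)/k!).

f: a_k = -1, -2, 2, -4, 10, -28, 84, -264, …
h₀=f(r): pull back L_f along r ⇒ L₀.
L = -4 + (1 + 10·x + 9·x^2)·Dx  (order 1).
h: a_k = -1, -4, 12, -52, 284, -1764, 11820, -83220, …
ICs: h(0) = -1.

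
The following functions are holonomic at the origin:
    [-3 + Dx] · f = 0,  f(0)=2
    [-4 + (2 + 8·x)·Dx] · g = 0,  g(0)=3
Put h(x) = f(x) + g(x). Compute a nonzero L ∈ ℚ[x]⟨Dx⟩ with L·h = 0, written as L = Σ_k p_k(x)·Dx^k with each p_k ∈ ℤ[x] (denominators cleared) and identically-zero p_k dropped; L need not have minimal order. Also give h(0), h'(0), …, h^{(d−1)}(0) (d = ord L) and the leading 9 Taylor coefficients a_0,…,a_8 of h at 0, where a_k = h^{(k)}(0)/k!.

L = (30 + 72·x) + (-13 - 72·x - 144·x^2)·Dx + (1 + 16·x + 48·x^2)·Dx^2  (order 2).
h: a_k = 5, 12, 3, 21, -93/4, 1761/20, -9999/40, 222003/280, -5765031/2240, …
ICs: h(0) = 5, h′(0) = 12.

f: a_k = 2, 6, 9, 9, 27/4, 81/20, 81/40, 243/280, 729/2240, …
g: a_k = 3, 6, -6, 12, -30, 84, -252, 792, -2574, …
Weyl lclm of L_f,L_g ⇒ L₀ (ord ≤ 2).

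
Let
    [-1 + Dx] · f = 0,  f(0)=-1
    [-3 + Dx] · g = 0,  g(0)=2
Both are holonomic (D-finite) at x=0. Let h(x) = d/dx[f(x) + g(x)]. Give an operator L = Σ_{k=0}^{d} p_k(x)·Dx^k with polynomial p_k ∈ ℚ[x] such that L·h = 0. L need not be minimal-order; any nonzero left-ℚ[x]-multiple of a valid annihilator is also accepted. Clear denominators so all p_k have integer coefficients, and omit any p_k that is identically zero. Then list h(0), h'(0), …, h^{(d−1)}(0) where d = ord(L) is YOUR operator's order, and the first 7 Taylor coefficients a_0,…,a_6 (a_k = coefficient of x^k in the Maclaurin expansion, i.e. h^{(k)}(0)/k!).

L = 3 - 4·Dx + Dx^2  (order 2).
h: a_k = 5, 17, 53/2, 161/6, 485/24, 1457/120, 4373/720, …
ICs: h(0) = 5, h′(0) = 17.

f: a_k = -1, -1, -1/2, -1/6, -1/24, -1/120, -1/720, …
g: a_k = 2, 6, 9, 9, 27/4, 81/20, 81/40, …
f+g: L₀ = lclm(L_f,L_g), ord ≤ 1+1.
h=h₀': d/dx-closure on L₀ ⇒ L.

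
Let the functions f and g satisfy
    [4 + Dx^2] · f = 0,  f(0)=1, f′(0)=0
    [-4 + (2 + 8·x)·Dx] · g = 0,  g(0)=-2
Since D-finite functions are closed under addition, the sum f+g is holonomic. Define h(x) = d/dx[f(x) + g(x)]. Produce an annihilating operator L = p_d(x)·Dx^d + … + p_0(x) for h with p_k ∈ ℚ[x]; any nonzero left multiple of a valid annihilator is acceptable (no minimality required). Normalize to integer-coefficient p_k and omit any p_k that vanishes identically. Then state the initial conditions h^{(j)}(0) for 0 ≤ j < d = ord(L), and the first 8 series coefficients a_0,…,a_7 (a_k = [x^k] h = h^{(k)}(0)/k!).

L = (-32 - 16·x - 32·x^2) + (-4 - 24·x - 48·x^2 - 64·x^3)·Dx + (-8 - 4·x - 8·x^2)·Dx^2 + (-1 - 6·x - 12·x^2 - 16·x^3)·Dx^3  (order 3).
h: a_k = -4, 4, -24, 248/3, -280, 15112/15, -3696, 4324336/315, …
ICs: h(0) = -4, h′(0) = 4, h′′(0) = -48.

f: a_k = 1, 0, -2, 0, 2/3, 0, -4/45, 0, …
g: a_k = -2, -4, 4, -8, 20, -56, 168, -528, …
Weyl lclm of L_f,L_g ⇒ L₀ (ord ≤ 3).
h₀' ⇒ L via d/dx closure of L₀.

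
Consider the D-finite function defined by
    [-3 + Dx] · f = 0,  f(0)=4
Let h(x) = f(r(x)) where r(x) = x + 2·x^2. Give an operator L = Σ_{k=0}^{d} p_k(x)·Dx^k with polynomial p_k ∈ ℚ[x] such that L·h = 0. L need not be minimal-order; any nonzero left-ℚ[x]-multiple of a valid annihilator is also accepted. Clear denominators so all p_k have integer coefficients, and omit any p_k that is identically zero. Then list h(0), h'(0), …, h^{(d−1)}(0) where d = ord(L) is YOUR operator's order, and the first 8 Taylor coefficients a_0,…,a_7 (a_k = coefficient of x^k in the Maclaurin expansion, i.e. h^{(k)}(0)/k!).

f: a_k = 4, 12, 18, 18, 27/2, 81/10, 81/20, 243/140, …
f∘r: x↦r, Dx↦Dx/r' in L_f ⇒ L₀.
L = (-3 - 12·x) + Dx  (order 1).
h: a_k = 4, 12, 42, 90, 387/2, 3321/10, 11061/20, 112887/140, …
ICs: h(0) = 4.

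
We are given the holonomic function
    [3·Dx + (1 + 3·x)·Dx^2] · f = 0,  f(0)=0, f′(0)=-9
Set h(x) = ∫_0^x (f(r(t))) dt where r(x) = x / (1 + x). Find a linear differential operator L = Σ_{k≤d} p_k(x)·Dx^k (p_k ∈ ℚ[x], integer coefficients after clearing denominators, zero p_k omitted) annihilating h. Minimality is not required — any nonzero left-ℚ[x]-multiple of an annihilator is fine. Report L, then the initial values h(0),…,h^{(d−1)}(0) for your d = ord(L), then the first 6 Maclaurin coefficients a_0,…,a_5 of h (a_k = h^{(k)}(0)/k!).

L = (5 + 8·x)·Dx^2 + (1 + 5·x + 4·x^2)·Dx^3  (order 3).
h: a_k = 0, 0, -9/2, 15/2, -63/4, 153/4, …
ICs: h(0) = 0, h′(0) = 0, h′′(0) = -9.

f: a_k = 0, -9, 27/2, -27, 243/4, -729/5, …
L₀ from L_f via x↦r, Dx↦r'^{-1}Dx.
∫: right-multiply L₀ by Dx.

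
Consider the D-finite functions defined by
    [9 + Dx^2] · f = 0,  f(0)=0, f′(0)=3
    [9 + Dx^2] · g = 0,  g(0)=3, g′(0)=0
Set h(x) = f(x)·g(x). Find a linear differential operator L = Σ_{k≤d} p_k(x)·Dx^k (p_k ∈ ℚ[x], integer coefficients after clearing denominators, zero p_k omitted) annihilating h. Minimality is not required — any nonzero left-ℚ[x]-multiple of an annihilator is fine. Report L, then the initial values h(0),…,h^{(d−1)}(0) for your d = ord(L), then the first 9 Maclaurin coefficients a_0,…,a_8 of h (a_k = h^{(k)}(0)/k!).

L = 36·Dx + Dx^3  (order 3).
h: a_k = 0, 9, 0, -54, 0, 486/5, 0, -2916/35, 0, …
ICs: h(0) = 0, h′(0) = 9, h′′(0) = 0.

f: a_k = 0, 3, 0, -9/2, 0, 81/40, 0, -243/560, 0, …
g: a_k = 3, 0, -27/2, 0, 81/8, 0, -243/80, 0, 2187/4480, …
Product ⇒ symmetric product L₀, ord ≤ 4.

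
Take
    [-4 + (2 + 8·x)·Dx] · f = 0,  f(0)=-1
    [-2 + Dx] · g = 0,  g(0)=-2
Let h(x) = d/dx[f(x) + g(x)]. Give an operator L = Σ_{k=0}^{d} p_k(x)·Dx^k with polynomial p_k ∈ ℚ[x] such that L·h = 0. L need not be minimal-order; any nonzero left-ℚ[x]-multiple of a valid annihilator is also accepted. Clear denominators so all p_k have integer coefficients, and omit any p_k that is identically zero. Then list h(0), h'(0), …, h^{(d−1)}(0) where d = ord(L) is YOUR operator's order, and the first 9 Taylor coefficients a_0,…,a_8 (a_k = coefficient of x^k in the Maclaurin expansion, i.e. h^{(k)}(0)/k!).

f: a_k = -1, -2, 2, -4, 10, -28, 84, -264, 858, …
g: a_k = -2, -4, -4, -8/3, -4/3, -8/15, -8/45, -16/315, -4/315, …
f+g: L₀ = lclm(L_f,L_g), ord ≤ 1+1.
Derive L from L₀ (diff closure).
L = (-8 - 8·x) + (2 - 8·x - 16·x^2)·Dx + (1 + 6·x + 8·x^2)·Dx^2  (order 2).
h: a_k = -6, -4, -20, 104/3, -428/3, 7544/15, -83176/45, 2162128/315, -8108108/315, …
ICs: h(0) = -6, h′(0) = -4.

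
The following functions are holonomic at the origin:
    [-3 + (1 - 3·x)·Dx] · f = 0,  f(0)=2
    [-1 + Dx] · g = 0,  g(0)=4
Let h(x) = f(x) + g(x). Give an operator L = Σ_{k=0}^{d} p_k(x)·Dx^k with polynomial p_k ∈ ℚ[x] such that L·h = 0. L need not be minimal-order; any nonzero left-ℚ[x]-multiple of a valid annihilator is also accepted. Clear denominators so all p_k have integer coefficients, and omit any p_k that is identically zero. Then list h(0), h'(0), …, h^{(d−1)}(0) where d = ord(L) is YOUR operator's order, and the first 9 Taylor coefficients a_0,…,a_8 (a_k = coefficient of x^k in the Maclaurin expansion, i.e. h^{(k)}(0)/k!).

f: a_k = 2, 6, 18, 54, 162, 486, 1458, 4374, 13122, …
g: a_k = 4, 4, 2, 2/3, 1/6, 1/30, 1/180, 1/1260, 1/10080, …
h₀=f+g: left-lcm gives L₀, ord ≤ 2.
L = (-15 - 9·x) + (17 + 6·x - 9·x^2)·Dx + (-2 + 3·x + 9·x^2)·Dx^2  (order 2).
h: a_k = 6, 10, 20, 164/3, 973/6, 14581/30, 262441/180, 5511241/1260, 132269761/10080, …
ICs: h(0) = 6, h′(0) = 10.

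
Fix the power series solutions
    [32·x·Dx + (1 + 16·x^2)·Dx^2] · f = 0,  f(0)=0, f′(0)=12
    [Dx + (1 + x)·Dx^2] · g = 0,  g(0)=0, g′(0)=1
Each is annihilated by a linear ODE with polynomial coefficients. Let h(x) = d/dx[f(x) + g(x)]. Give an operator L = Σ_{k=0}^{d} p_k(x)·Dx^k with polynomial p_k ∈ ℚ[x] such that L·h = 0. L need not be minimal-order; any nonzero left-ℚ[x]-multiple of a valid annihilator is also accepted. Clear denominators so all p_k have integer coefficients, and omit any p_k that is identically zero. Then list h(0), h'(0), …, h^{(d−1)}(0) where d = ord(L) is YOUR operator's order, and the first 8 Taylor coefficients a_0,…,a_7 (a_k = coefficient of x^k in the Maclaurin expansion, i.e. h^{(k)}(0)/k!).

f: a_k = 0, 12, 0, -64, 0, 3072/5, 0, -49152/7, …
g: a_k = 0, 1, -1/2, 1/3, -1/4, 1/5, -1/6, 1/7, …
f+g: L₀ = lclm(L_f,L_g), ord ≤ 2+2.
h₀' ⇒ L via d/dx closure of L₀.
L = (-32 - 96·x + 1536·x^2 + 512·x^3) + (-34 - 64·x + 1440·x^2 + 3072·x^3 + 1024·x^4)·Dx + (-1 + 31·x + 32·x^2 + 512·x^3 + 768·x^4 + 256·x^5)·Dx^2  (order 2).
h: a_k = 13, -1, -191, -1, 3073, -1, -49151, -1, …
ICs: h(0) = 13, h′(0) = -1.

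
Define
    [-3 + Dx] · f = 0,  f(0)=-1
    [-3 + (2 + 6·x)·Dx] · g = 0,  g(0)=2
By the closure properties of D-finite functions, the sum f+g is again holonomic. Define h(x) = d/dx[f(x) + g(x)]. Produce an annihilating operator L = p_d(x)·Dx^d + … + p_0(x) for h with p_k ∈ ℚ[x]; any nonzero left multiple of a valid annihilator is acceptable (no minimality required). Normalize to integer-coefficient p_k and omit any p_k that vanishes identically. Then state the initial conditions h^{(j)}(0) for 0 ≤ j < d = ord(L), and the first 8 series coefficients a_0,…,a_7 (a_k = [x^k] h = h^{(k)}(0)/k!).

L = (-15 - 18·x) + (-1 - 24·x - 36·x^2)·Dx + (2 + 10·x + 12·x^2)·Dx^2  (order 2).
h: a_k = 0, -27/2, -27/8, -621/16, 7209/128, -237411/1280, 2510433/5120, -98606727/71680, …
ICs: h(0) = 0, h′(0) = -27/2.

f: a_k = -1, -3, -9/2, -9/2, -27/8, -81/40, -81/80, -243/560, …
g: a_k = 2, 3, -9/4, 27/8, -405/64, 1701/128, -15309/512, 72171/1024, …
Sum ⇒ L₀ = lclm(L_f,L_g) in ℚ(x)⟨Dx⟩.
Derive L from L₀ (diff closure).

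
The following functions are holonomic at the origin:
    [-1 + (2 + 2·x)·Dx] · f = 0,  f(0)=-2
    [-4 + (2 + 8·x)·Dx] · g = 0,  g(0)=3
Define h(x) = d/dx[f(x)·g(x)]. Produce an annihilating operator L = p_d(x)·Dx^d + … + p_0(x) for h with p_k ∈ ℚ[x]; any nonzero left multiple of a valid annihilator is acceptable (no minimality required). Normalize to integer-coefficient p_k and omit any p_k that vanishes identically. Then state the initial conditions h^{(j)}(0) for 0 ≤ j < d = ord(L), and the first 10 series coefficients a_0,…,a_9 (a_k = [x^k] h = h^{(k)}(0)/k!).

f: a_k = -2, -1, 1/4, -1/8, 5/64, -7/128, 21/512, -33/1024, 429/16384, -715/32768, …
g: a_k = 3, 6, -6, 12, -30, 84, -252, 792, -2574, 8580, …
L₀ := L_f ⊗_s L_g (sym. prod.), ord ≤ 1.
Derive L from L₀ (diff closure).
L = -9 + (-10 - 66·x - 120·x^2 - 64·x^3)·Dx  (order 1).
h: a_k = -15, 27/2, -405/8, 2943/16, -85725/128, 630261/256, -9360225/1024, 70109415/2048, -4231255725/32768, 32109605145/65536, …
ICs: h(0) = -15.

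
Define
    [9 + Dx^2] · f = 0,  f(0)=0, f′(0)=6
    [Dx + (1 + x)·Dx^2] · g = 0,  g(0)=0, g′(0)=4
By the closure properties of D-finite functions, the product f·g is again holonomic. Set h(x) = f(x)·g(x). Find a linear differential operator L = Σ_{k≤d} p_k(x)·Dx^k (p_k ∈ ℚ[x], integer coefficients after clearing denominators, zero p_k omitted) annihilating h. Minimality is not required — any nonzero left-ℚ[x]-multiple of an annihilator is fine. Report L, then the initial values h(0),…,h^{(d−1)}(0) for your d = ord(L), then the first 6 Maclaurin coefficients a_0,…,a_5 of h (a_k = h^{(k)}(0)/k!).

L = (2493 + 10854·x + 17091·x^2 + 11664·x^3 + 2916·x^4) + (612 + 1908·x + 1944·x^2 + 648·x^3)·Dx + (592 + 2484·x + 3834·x^2 + 2592·x^3 + 648·x^4)·Dx^2 + (68 + 212·x + 216·x^2 + 72·x^3)·Dx^3 + (35 + 142·x + 215·x^2 + 144·x^3 + 36·x^4)·Dx^4  (order 4).
h: a_k = 0, 0, 24, -12, -28, 12, …
ICs: h(0) = 0, h′(0) = 0, h′′(0) = 48, h′′′(0) = -72.

f: a_k = 0, 6, 0, -9, 0, 81/20, …
g: a_k = 0, 4, -2, 4/3, -1, 4/5, …
f·g: L₀ = L_f ⊗_s L_g, ord ≤ 2·2.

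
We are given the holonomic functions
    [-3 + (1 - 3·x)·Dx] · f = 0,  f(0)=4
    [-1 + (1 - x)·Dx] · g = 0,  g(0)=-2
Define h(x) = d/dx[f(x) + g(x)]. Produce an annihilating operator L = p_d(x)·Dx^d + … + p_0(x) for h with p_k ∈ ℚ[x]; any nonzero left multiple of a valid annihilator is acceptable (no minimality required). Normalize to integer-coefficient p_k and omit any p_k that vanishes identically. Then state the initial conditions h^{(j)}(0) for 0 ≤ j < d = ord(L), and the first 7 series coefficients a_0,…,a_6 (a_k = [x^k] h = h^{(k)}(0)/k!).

f: a_k = 4, 12, 36, 108, 324, 972, 2916, …
g: a_k = -2, -2, -2, -2, -2, -2, -2, …
L₀ := lclm(L_f,L_g); ord L₀ ≤ 1+1.
h₀' ⇒ L via d/dx closure of L₀.
L = 18 + (-12 + 18·x)·Dx + (1 - 4·x + 3·x^2)·Dx^2  (order 2).
h: a_k = 10, 68, 318, 1288, 4850, 17484, 61222, …
ICs: h(0) = 10, h′(0) = 68.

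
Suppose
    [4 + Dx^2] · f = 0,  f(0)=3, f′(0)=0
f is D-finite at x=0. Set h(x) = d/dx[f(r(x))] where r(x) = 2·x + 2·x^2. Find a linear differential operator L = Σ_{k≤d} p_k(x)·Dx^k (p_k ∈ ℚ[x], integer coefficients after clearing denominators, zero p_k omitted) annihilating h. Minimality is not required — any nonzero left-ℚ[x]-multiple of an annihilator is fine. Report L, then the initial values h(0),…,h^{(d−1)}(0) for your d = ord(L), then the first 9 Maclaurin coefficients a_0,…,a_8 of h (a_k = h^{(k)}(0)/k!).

f: a_k = 3, 0, -6, 0, 2, 0, -4/15, 0, 2/105, …
Change of var in L_f (x↦r) gives L₀.
Derive L from L₀ (diff closure).
L = (28 + 128·x + 384·x^2 + 512·x^3 + 256·x^4) + (-6 - 12·x)·Dx + (1 + 4·x + 4·x^2)·Dx^2  (order 2).
h: a_k = 0, -48, -144, 32, 640, 5248/5, 896/5, -184064/105, -95232/35, …
ICs: h(0) = 0, h′(0) = -48.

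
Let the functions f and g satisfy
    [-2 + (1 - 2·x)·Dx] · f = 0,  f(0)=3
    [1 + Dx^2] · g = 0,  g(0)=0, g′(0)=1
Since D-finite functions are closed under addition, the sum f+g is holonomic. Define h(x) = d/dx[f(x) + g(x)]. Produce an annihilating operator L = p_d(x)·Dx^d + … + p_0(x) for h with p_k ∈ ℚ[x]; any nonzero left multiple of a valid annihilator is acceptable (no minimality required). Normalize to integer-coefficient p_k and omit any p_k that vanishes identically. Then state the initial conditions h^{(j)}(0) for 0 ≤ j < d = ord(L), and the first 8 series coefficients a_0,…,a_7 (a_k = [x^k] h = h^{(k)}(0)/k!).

L = (196 - 16·x + 16·x^2) + (-25 + 54·x - 12·x^2 + 8·x^3)·Dx + (196 - 16·x + 16·x^2)·Dx^2 + (-25 + 54·x - 12·x^2 + 8·x^3)·Dx^3  (order 3).
h: a_k = 7, 24, 143/2, 192, 11521/24, 1152, 1935359/720, 6144, …
ICs: h(0) = 7, h′(0) = 24, h′′(0) = 143.

f: a_k = 3, 6, 12, 24, 48, 96, 192, 384, …
g: a_k = 0, 1, 0, -1/6, 0, 1/120, 0, -1/5040, …
L₀ := lclm(L_f,L_g); ord L₀ ≤ 1+2.
h₀' ⇒ L via d/dx closure of L₀.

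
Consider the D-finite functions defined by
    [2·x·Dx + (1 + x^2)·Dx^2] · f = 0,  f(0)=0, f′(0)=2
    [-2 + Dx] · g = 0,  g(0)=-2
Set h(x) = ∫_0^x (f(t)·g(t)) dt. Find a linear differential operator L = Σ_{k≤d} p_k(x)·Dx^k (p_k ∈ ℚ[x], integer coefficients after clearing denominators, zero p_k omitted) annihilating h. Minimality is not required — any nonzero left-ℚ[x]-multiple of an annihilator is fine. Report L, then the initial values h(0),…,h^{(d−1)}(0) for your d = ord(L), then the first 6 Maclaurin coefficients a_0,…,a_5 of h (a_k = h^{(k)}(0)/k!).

L = (4 - 4·x + 4·x^2)·Dx + (-4 + 2·x - 4·x^2)·Dx^2 + (1 + x^2)·Dx^3  (order 3).
h: a_k = 0, 0, -2, -8/3, -5/3, -8/15, …
ICs: h(0) = 0, h′(0) = 0, h′′(0) = -4.

f: a_k = 0, 2, 0, -2/3, 0, 2/5, …
g: a_k = -2, -4, -4, -8/3, -4/3, -8/15, …
Sym-product of L_f,L_g gives L₀ (≤ ord 2).
Integrate: L := L₀·Dx.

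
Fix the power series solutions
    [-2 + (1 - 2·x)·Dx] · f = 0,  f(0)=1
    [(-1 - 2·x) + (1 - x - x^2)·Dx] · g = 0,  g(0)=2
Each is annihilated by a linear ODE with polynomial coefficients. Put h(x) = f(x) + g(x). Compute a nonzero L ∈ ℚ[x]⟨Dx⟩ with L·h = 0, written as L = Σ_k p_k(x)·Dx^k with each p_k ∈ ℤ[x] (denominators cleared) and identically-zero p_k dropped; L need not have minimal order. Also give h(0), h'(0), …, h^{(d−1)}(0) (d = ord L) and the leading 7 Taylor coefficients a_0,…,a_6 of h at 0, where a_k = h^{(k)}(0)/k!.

L = (-12·x + 12·x^2 - 8·x^3) + (4 - 6·x - 6·x^2 + 16·x^3 - 16·x^4)·Dx + (-1 + 5·x - 9·x^2 + 6·x^3 + 2·x^4 - 4·x^5)·Dx^2  (order 2).
h: a_k = 3, 4, 8, 14, 26, 48, 90, …
ICs: h(0) = 3, h′(0) = 4.

f: a_k = 1, 2, 4, 8, 16, 32, 64, …
g: a_k = 2, 2, 4, 6, 10, 16, 26, …
L₀ := lclm(L_f,L_g); ord L₀ ≤ 1+1.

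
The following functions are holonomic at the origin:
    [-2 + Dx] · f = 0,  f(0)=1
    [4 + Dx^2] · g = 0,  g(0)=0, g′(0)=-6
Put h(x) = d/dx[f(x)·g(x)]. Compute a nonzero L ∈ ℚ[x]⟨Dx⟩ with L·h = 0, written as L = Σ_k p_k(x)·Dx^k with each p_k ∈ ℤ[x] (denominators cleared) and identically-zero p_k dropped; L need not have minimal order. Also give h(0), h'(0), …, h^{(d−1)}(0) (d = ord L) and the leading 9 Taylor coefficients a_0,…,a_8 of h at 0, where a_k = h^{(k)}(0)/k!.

f: a_k = 1, 2, 2, 4/3, 2/3, 4/15, 4/45, 8/315, 2/315, …
g: a_k = 0, -6, 0, 4, 0, -4/5, 0, 8/105, 0, …
f·g: L₀ = L_f ⊗_s L_g, ord ≤ 1·2.
Derive L from L₀ (diff closure).
L = 8 - 4·Dx + Dx^2  (order 2).
h: a_k = -6, -24, -24, 0, 16, 64/5, 64/15, 0, -64/105, …
ICs: h(0) = -6, h′(0) = -24.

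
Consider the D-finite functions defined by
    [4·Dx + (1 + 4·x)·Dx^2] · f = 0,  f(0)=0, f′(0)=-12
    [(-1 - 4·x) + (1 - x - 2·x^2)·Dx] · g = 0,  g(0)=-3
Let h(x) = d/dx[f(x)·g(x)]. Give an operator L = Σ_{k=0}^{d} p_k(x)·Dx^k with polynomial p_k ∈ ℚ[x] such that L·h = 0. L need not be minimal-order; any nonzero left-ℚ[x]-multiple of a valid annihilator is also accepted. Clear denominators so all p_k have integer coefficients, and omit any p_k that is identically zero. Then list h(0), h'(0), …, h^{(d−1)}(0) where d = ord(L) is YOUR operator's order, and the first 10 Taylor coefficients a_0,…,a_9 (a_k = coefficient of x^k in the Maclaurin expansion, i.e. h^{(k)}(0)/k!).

f: a_k = 0, -12, 24, -64, 192, -3072/5, 2048, -49152/7, 24576, -262144/3, …
g: a_k = -3, -3, -9, -15, -33, -63, -129, -255, -513, -1023, …
L₀ := L_f ⊗_s L_g (sym. prod.), ord ≤ 2.
h=h₀': d/dx-closure on L₀ ⇒ L.
L = (36 + 144·x + 288·x^2) + (-1 + 24·x + 168·x^2 + 224·x^3)·Dx + (-1 - 7·x - 6·x^2 + 32·x^3 + 32·x^4)·Dx^2  (order 2).
h: a_k = 36, -72, 684, -1680, 9396, -153144/5, 690156/5, -3596256/7, 74769228/35, -58435544/7, …
ICs: h(0) = 36, h′(0) = -72.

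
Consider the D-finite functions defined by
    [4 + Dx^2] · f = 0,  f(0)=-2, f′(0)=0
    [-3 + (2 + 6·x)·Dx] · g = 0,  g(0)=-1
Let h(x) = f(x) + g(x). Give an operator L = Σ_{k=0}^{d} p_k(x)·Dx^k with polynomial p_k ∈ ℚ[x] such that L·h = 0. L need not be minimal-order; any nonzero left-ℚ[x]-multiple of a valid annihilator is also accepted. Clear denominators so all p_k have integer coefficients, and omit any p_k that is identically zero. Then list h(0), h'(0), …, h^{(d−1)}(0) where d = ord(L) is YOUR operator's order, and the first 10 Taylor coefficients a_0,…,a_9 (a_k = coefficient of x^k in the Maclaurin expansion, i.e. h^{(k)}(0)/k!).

L = (-516 - 1152·x - 1728·x^2) + (56 + 936·x + 3456·x^2 + 3456·x^3)·Dx + (-129 - 288·x - 432·x^2)·Dx^2 + (14 + 234·x + 864·x^2 + 864·x^3)·Dx^3  (order 3).
h: a_k = -3, -3/2, 41/8, -27/16, 703/384, -1701/256, 697097/46080, -72171/2048, 886489663/10321920, -14073345/65536, …
ICs: h(0) = -3, h′(0) = -3/2, h′′(0) = 41/4.

f: a_k = -2, 0, 4, 0, -4/3, 0, 8/45, 0, -4/315, 0, …
g: a_k = -1, -3/2, 9/8, -27/16, 405/128, -1701/256, 15309/1024, -72171/2048, 2814669/32768, -14073345/65536, …
Weyl lclm of L_f,L_g ⇒ L₀ (ord ≤ 3).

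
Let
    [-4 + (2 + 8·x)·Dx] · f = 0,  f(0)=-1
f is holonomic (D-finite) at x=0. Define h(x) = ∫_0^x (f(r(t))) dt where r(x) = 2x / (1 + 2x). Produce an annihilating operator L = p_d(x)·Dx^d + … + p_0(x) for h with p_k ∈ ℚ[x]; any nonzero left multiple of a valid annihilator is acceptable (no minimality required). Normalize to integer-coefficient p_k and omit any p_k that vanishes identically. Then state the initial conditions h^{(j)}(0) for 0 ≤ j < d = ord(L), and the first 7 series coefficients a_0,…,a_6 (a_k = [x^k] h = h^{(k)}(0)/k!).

f: a_k = -1, -2, 2, -4, 10, -28, 84, …
h₀=f(r): pull back L_f along r ⇒ L₀.
h=∫h₀ ⇒ L = L₀·Dx.
L = -4·Dx + (1 + 12·x + 20·x^2)·Dx^2  (order 2).
h: a_k = 0, -1, -2, 16/3, -20, 96, -544, …
ICs: h(0) = 0, h′(0) = -1.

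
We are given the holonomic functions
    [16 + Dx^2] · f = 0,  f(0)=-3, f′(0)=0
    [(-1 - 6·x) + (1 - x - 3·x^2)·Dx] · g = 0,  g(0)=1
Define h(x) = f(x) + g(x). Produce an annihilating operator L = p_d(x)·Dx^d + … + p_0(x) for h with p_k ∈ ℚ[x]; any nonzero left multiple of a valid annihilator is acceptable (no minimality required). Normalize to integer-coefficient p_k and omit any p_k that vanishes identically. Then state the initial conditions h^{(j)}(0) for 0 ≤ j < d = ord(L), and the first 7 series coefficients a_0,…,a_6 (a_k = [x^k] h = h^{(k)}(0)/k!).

f: a_k = -3, 0, 24, 0, -32, 0, 256/15, …
g: a_k = 1, 1, 4, 7, 19, 40, 97, …
Weyl lclm of L_f,L_g ⇒ L₀ (ord ≤ 3).
L = (-464 - 2816·x - 416·x^2 - 2112·x^3 - 5760·x^4 - 6912·x^5) + (192 - 304·x - 672·x^2 + 1312·x^3 + 1008·x^4 - 3456·x^5 - 3456·x^6)·Dx + (-29 - 176·x - 26·x^2 - 132·x^3 - 360·x^4 - 432·x^5)·Dx^2 + (12 - 19·x - 42·x^2 + 82·x^3 + 63·x^4 - 216·x^5 - 216·x^6)·Dx^3  (order 3).
h: a_k = -2, 1, 28, 7, -13, 40, 1711/15, …
ICs: h(0) = -2, h′(0) = 1, h′′(0) = 56.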